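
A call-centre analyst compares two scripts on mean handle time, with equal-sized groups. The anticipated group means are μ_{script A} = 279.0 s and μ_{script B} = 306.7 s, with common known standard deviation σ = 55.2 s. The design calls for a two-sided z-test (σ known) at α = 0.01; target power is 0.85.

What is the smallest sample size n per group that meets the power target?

n = 104 per group

Standardized effect: d = |μ_{script A} − μ_{script B}| / σ = |279.0 − 306.7| / 55.2 = 0.5018
Set Φ(δ − 2.576) = 0.85; then δ − 2.576 = Φ⁻¹(0.85) = 1.036, giving δ = 3.612.
(For δ > 0 the lower-tail rejection region contributes negligibly to power, so the one-term inversion is standard.)
δ = d·√(n/2) ⇒ n = 2(δ/d)² = 2 × (3.612 / 0.5018)² = 103.64.
Rounding up, n = 104 per group.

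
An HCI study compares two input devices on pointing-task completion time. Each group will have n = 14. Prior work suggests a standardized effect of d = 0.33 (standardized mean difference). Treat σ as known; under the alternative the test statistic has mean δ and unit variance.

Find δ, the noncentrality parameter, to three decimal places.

δ ≈ 0.873

δ = d·√(n/2) = 0.33 × √(14/2) = 0.8731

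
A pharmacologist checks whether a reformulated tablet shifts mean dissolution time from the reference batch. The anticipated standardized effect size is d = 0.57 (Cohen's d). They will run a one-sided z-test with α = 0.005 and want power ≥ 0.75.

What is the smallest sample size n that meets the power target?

n = 33

Set Φ(δ − 2.576) = 0.75; then δ − 2.576 = Φ⁻¹(0.75) = 0.674, giving δ = 3.250.
δ = d·√n ⇒ n = (δ/d)² = (3.250 / 0.57)² = 32.52.
Rounding up, n = 33.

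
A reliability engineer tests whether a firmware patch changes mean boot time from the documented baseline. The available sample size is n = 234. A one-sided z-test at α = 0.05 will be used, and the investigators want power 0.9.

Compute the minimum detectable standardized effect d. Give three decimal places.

d ≈ 0.191

Required noncentrality: δ = z_{0.05} + z_{0.10} = 1.645 + 1.282 = 2.926.
δ = d·√n ⇒ d = δ/√n = 2.926/√234 = 0.1913.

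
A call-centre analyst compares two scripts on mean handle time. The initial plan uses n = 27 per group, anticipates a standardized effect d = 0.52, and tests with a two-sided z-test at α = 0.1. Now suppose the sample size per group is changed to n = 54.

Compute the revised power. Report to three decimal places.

Power ≈ 0.855

With n = 54 per group: δ = d·√(n/2) = 0.52 × √(54/2) = 2.7020. Critical value z_{0.05} = 1.645.
Revised power = Φ(δ − 1.645) + Φ(−δ − 1.645) = Φ(1.057) + Φ(-4.347) = 0.8548 + 0.0000 = 0.8548.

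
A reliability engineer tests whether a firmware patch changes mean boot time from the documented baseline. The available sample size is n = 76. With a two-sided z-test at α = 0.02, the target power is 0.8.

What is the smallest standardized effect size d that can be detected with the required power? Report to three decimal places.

Required noncentrality: δ = z_{0.01} + z_{0.20} = 2.326 + 0.842 = 3.168.
(Lower-tail contribution to power is negligible for δ > 0.)
δ = d·√n ⇒ d = δ/√n = 3.168/√76 = 0.3634.

d ≈ 0.363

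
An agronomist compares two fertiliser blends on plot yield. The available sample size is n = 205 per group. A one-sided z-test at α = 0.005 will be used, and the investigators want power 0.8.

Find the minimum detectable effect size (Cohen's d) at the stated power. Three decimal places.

d ≈ 0.338

Need Φ(δ − 2.576) = 0.8, so δ = 2.576 + 0.842 = 3.417.
δ = d·√(n/2) ⇒ d = δ/√(n/2) = 3.417/√(205/2) = 0.3376.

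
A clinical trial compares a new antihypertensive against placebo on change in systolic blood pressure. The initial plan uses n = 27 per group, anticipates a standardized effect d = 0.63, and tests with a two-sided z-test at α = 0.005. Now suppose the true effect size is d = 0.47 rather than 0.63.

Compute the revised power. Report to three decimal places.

With d = 0.47: δ = d·√(n/2) = 0.47 × √(27/2) = 1.7269. Critical value z_{0.0025} = 2.807.
Revised power = Φ(δ − 2.807) + Φ(−δ − 2.807) = Φ(-1.080) + Φ(-4.534) = 0.1400 + 0.0000 = 0.1400.

Power ≈ 0.140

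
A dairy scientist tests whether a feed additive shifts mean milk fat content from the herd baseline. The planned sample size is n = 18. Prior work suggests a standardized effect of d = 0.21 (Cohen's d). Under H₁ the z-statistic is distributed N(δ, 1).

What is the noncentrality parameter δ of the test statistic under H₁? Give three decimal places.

δ ≈ 0.891

δ = d·√n = 0.21 × √18 = 0.8910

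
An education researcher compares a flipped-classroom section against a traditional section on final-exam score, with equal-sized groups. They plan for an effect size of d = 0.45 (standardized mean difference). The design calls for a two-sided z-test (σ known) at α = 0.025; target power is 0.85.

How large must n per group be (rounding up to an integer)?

n = 107 per group

For power 0.85 need Φ(δ − z_{0.0125}) = 0.85, so δ = z_{0.0125} + z_{0.15} = 2.241 + 1.036 = 3.278.
(For δ > 0 the lower-tail rejection region contributes negligibly to power, so the one-term inversion is standard.)
δ = d·√(n/2) ⇒ n = 2(δ/d)² = 2 × (3.278 / 0.45)² = 106.12.
Round up to the next whole unit.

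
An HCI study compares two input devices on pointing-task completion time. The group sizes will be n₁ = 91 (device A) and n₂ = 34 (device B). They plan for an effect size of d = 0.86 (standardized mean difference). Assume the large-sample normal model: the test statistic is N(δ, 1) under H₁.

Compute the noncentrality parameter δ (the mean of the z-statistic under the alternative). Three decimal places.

δ = d / √(1/n₁ + 1/n₂) = 0.86 / √(1/91 + 1/34) = 4.2786

δ ≈ 4.279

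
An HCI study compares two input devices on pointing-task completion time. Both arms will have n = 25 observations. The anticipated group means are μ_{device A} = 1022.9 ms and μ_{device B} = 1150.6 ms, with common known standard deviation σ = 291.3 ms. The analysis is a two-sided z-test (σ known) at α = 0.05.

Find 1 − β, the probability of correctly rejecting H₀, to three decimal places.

Power ≈ 0.341

Standardized effect: d = |μ_{device A} − μ_{device B}| / σ = |1022.9 − 1150.6| / 291.3 = 0.4384
Noncentrality parameter: δ = d·√(n/2) = 0.4384 × √(25/2) = 1.5499
Critical value for a two-sided test at α = 0.05: z_{α/2} = 1.960.
Power = Φ(δ − 1.960) + Φ(−δ − 1.960) = Φ(-0.410) + Φ(-3.510) = 0.3409 + 0.0002 = 0.3411.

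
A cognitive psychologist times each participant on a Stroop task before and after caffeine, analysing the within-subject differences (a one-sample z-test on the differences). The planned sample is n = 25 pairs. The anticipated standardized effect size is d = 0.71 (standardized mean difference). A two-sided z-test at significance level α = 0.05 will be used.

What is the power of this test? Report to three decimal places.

Noncentrality parameter: δ = d·√n = 0.71 × √25 = 3.5500
Critical value for a two-sided test at α = 0.05: z_{α/2} = 1.960.
Power = Φ(δ − 1.960) + Φ(−δ − 1.960) = Φ(1.590) + Φ(-5.510) = 0.9441 + 0.0000 = 0.9441.

Power ≈ 0.944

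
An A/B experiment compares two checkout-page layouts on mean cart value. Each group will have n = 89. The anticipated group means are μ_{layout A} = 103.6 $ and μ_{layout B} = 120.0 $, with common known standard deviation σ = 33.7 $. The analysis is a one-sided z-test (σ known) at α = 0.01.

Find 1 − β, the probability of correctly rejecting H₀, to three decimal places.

Standardized effect: d = |μ_{layout A} − μ_{layout B}| / σ = |103.6 − 120.0| / 33.7 = 0.4866
Noncentrality parameter: δ = d·√(n/2) = 0.4866 × √(89/2) = 3.2463
One-sided α = 0.01 → critical value z_{0.01} = 2.326.
Power = P(Z > 2.326 − δ) = Φ(0.920) = 0.8212.

Power ≈ 0.821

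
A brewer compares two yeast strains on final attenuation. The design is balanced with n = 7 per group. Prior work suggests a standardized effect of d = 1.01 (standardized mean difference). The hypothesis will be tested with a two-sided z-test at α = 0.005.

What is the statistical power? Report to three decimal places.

Power ≈ 0.179

Noncentrality parameter: δ = d·√(n/2) = 1.01 × √(7/2) = 1.8895
Critical value for a two-sided test at α = 0.005: z_{α/2} = 2.807.
Power = Φ(δ − 2.807) + Φ(−δ − 2.807) = Φ(-0.917) + Φ(-4.697) = 0.1794 + 0.0000 = 0.1794.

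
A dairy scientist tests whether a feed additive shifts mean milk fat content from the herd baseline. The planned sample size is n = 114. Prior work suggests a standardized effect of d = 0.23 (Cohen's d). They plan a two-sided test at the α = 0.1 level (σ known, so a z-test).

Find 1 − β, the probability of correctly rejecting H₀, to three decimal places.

Noncentrality parameter: δ = d·√n = 0.23 × √114 = 2.4557
Two-sided α = 0.1 → critical value z_{0.05} = 1.645.
Power = Φ(δ − 1.645) + Φ(−δ − 1.645) = Φ(0.811) + Φ(-4.101) = 0.7913 + 0.0000 = 0.7913.

Power ≈ 0.791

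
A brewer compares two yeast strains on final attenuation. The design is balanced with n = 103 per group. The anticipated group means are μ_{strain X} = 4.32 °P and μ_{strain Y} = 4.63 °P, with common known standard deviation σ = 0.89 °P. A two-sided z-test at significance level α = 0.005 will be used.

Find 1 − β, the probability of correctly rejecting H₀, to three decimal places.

Standardized effect: d = |μ_{strain X} − μ_{strain Y}| / σ = |4.32 − 4.63| / 0.89 = 0.3483
Noncentrality parameter: δ = d·√(n/2) = 0.3483 × √(103/2) = 2.4996
Critical value for a two-sided test at α = 0.005: z_{α/2} = 2.807.
Power = Φ(δ − 2.807) + Φ(−δ − 2.807) = Φ(-0.307) + Φ(-5.307) = 0.3793 + 0.0000 = 0.3793.

Power ≈ 0.379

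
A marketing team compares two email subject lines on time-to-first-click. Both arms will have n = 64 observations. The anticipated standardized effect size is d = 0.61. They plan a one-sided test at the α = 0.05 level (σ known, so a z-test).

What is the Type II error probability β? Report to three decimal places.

β ≈ 0.035

Noncentrality parameter: λ = d·√(n/2) = 0.61 × √(64/2) = 3.4507
One-sided α = 0.05 → critical value z_{0.05} = 1.645.
Power = P(Z > 1.645 − λ) = Φ(1.806) = 0.9645.
Type II error: β = 1 − power = 1 − 0.9645 = 0.0355.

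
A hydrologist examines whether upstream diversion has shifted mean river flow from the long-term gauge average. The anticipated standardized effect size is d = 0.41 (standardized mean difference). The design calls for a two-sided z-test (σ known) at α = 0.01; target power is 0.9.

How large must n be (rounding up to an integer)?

n = 89

Set Φ(δ − 2.576) = 0.9; then δ − 2.576 = Φ⁻¹(0.9) = 1.282, giving δ = 3.857.
(Ignoring the negligible lower-tail rejection probability gives the usual closed-form inversion.)
δ = d·√n ⇒ n = (δ/d)² = (3.857 / 0.41)² = 88.52.
Rounding up, n = 89.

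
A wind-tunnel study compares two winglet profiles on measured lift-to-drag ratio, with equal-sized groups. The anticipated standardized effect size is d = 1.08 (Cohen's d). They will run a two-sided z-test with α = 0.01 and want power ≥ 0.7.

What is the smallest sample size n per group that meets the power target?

Set Φ(δ − 2.576) = 0.7; then δ − 2.576 = Φ⁻¹(0.7) = 0.524, giving δ = 3.100.
(Ignoring the negligible lower-tail rejection probability gives the usual closed-form inversion.)
δ = d·√(n/2) ⇒ n = 2(δ/d)² = 2 × (3.100 / 1.08)² = 16.48.
Rounding up, n = 17 per group.

n = 17 per group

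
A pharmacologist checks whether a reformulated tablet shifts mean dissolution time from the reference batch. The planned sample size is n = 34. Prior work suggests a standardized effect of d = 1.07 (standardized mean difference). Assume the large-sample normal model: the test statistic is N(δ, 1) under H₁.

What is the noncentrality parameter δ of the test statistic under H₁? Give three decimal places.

δ ≈ 6.239

δ = d·√n = 1.07 × √34 = 6.2391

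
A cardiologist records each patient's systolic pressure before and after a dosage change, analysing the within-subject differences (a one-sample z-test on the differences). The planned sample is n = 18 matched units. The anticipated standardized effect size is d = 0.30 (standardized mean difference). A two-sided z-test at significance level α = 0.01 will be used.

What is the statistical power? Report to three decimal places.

Noncentrality parameter: δ = d·√n = 0.30 × √18 = 1.2728
Critical value for a two-sided test at α = 0.01: z_{α/2} = 2.576.
Power = Φ(δ − 2.576) + Φ(−δ − 2.576) = Φ(-1.303) + Φ(-3.849) = 0.0963 + 0.0001 = 0.0963.

Power ≈ 0.096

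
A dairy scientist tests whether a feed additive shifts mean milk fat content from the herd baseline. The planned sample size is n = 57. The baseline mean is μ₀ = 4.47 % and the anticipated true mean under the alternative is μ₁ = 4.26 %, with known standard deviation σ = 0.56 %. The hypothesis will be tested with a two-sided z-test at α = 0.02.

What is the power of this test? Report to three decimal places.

Standardized effect: d = |μ₁ − μ₀| / σ = |4.26 − 4.47| / 0.56 = 0.3750
Noncentrality parameter: δ = d·√n = 0.3750 × √57 = 2.8312
Two-sided α = 0.02 → critical value z_{0.01} = 2.326.
Power = Φ(δ − 2.326) + Φ(−δ − 2.326) = Φ(0.505) + Φ(-5.158) = 0.6932 + 0.0000 = 0.6932.

Power ≈ 0.693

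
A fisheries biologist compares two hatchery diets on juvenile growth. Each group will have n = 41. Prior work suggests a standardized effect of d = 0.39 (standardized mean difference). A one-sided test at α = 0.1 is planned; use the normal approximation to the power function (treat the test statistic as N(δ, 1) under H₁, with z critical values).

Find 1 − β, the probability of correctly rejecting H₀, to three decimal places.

Noncentrality parameter: λ = d·√(n/2) = 0.39 × √(41/2) = 1.7658
Critical value for a one-sided test at α = 0.1: z_α = 1.282.
Power = Φ(λ − 1.282) = Φ(0.484) = 0.6859.

Power ≈ 0.686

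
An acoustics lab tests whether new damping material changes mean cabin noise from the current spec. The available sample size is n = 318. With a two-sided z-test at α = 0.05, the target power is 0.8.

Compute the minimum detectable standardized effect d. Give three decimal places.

Need Φ(δ − 1.960) = 0.8, so δ = 1.960 + 0.842 = 2.802.
(The second rejection-region term Φ(−δ − z_{α/2}) is negligible and dropped.)
δ = d·√n ⇒ d = δ/√n = 2.802/√318 = 0.1571.

d ≈ 0.157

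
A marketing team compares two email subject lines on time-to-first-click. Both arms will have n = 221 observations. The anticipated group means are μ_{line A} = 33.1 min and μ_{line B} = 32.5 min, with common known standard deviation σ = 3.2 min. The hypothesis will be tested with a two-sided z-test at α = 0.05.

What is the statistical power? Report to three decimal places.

Standardized effect: d = |μ_{line A} − μ_{line B}| / σ = |33.1 − 32.5| / 3.2 = 0.1875
Noncentrality parameter: δ = d·√(n/2) = 0.1875 × √(221/2) = 1.9710
Two-sided α = 0.05 → critical value z_{0.025} = 1.960.
Power = Φ(δ − 1.960) + Φ(−δ − 1.960) = Φ(0.011) + Φ(-3.931) = 0.5044 + 0.0000 = 0.5044.

Power ≈ 0.504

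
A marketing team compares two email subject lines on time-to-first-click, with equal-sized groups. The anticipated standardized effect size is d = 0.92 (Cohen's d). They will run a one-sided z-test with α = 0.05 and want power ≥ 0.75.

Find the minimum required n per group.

Set Φ(δ − 1.645) = 0.75; then δ − 1.645 = Φ⁻¹(0.75) = 0.674, giving δ = 2.319.
δ = d·√(n/2) ⇒ n = 2(δ/d)² = 2 × (2.319 / 0.92)² = 12.71.
Round up to the next whole unit.

n = 13 per group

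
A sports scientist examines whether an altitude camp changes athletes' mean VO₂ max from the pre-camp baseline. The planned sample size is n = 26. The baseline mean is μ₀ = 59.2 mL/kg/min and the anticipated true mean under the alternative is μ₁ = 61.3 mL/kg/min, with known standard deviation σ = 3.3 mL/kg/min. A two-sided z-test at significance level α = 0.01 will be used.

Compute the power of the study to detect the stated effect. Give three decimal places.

Standardized effect: d = |μ₁ − μ₀| / σ = |61.3 − 59.2| / 3.3 = 0.6364
Noncentrality parameter: δ = d·√n = 0.6364 × √26 = 3.2448
Critical value for a two-sided test at α = 0.01: z_{α/2} = 2.576.
Power = Φ(δ − 2.576) + Φ(−δ − 2.576) = Φ(0.669) + Φ(-5.821) = 0.7483 + 0.0000 = 0.7483.

Power ≈ 0.748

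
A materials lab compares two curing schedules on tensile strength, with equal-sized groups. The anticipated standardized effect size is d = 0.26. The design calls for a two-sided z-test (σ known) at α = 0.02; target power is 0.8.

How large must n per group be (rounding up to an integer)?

Set Φ(δ − 2.326) = 0.8; then δ − 2.326 = Φ⁻¹(0.8) = 0.842, giving δ = 3.168.
(The Φ(−δ − z_{α/2}) term is vanishingly small for δ > 0 and is dropped in the standard sample-size formula.)
δ = d·√(n/2) ⇒ n = 2(δ/d)² = 2 × (3.168 / 0.26)² = 296.92.
Rounding up, n = 297 per group.

n = 297 per group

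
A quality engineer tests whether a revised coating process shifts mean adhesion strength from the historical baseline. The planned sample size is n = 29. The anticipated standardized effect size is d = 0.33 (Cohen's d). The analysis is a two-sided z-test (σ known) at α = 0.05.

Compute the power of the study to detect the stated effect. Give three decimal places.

Power ≈ 0.428

Noncentrality parameter: δ = d·√n = 0.33 × √29 = 1.7771
Critical value for a two-sided test at α = 0.05: z_{α/2} = 1.960.
Power = Φ(δ − 1.960) + Φ(−δ − 1.960) = Φ(-0.183) + Φ(-3.737) = 0.4275 + 0.0001 = 0.4275.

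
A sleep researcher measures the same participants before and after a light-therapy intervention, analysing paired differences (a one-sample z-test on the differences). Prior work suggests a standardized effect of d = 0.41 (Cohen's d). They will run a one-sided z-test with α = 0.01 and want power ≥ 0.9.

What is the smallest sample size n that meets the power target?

n = 78

Set Φ(δ − 2.326) = 0.9; then δ − 2.326 = Φ⁻¹(0.9) = 1.282, giving δ = 3.608.
δ = d·√n ⇒ n = (δ/d)² = (3.608 / 0.41)² = 77.44.
Round up to the next whole unit.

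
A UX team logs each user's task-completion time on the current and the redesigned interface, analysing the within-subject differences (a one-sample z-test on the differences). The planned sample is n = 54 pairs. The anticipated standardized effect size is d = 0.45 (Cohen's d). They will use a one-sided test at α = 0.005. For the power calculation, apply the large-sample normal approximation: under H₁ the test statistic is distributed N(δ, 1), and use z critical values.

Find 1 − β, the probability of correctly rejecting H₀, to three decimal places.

Noncentrality parameter: δ = d·√n = 0.45 × √54 = 3.3068
Critical value for a one-sided test at α = 0.005: z_α = 2.576.
Power = P(Z > 2.576 − δ) = Φ(0.731) = 0.7676.

Power ≈ 0.768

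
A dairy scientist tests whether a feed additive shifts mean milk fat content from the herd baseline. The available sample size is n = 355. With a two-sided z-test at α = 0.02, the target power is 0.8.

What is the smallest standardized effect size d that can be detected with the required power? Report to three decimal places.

d ≈ 0.168

Required noncentrality: δ = z_{0.01} + z_{0.20} = 2.326 + 0.842 = 3.168.
(Lower-tail contribution to power is negligible for δ > 0.)
δ = d·√n ⇒ d = δ/√n = 3.168/√355 = 0.1681.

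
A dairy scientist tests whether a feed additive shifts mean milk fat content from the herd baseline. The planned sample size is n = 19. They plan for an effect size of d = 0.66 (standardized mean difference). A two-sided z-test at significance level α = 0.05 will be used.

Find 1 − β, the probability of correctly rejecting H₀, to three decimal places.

Power ≈ 0.820

Noncentrality parameter: δ = d·√n = 0.66 × √19 = 2.8769
Two-sided α = 0.05 → critical value z_{0.025} = 1.960.
Power = Φ(δ − 1.960) + Φ(−δ − 1.960) = Φ(0.917) + Φ(-4.837) = 0.8204 + 0.0000 = 0.8204.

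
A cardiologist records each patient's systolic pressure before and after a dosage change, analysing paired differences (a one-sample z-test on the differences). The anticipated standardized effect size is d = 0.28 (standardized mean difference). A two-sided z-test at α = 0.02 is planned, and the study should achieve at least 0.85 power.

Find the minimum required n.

n = 145

Set Φ(δ − 2.326) = 0.85; then δ − 2.326 = Φ⁻¹(0.85) = 1.036, giving δ = 3.363.
(Ignoring the negligible lower-tail rejection probability gives the usual closed-form inversion.)
δ = d·√n ⇒ n = (δ/d)² = (3.363 / 0.28)² = 144.24.
Rounding up, n = 145.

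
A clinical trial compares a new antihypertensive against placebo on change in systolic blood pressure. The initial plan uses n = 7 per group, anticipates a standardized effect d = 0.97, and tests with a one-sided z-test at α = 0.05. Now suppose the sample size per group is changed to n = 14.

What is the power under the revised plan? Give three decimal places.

With n = 14 per group: δ = d·√(n/2) = 0.97 × √(14/2) = 2.5664. Critical value z_{0.05} = 1.645.
Revised power = P(Z > 1.645 − δ) = Φ(0.922) = 0.8216.

Power ≈ 0.822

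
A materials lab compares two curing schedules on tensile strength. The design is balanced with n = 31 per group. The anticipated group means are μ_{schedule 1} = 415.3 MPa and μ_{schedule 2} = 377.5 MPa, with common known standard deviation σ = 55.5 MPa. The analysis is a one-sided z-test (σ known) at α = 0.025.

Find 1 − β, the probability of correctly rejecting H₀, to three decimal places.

Power ≈ 0.765

Standardized effect: d = |μ_{schedule 1} − μ_{schedule 2}| / σ = |415.3 − 377.5| / 55.5 = 0.6811
Noncentrality parameter: δ = d·√(n/2) = 0.6811 × √(31/2) = 2.6814
Critical value for a one-sided test at α = 0.025: z_α = 1.960.
Power = P(Z > 1.960 − δ) = Φ(0.721) = 0.7647.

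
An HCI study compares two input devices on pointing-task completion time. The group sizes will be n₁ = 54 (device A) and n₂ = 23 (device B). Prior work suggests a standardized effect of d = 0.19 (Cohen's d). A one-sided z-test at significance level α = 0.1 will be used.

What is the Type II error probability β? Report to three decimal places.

Noncentrality parameter: δ = d / √(1/n₁ + 1/n₂) = 0.19 / √(1/54 + 1/23) = 0.7631
One-sided α = 0.1 → critical value z_{0.1} = 1.282.
Power = P(Z > 1.282 − δ) = Φ(-0.518) = 0.3021.
Type II error: β = 1 − power = 1 − 0.3021 = 0.6979.

β ≈ 0.698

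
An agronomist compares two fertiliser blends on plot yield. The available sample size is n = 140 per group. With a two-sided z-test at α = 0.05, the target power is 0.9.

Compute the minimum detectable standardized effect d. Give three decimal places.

d ≈ 0.387

Need Φ(δ − 1.960) = 0.9, so δ = 1.960 + 1.282 = 3.242.
(The second rejection-region term Φ(−δ − z_{α/2}) is negligible and dropped.)
δ = d·√(n/2) ⇒ d = δ/√(n/2) = 3.242/√(140/2) = 0.3874.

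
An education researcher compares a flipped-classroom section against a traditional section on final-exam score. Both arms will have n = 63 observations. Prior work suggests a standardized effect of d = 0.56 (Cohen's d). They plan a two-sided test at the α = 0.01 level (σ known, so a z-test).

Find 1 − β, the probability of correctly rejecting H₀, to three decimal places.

Noncentrality parameter: δ = d·√(n/2) = 0.56 × √(63/2) = 3.1430
Two-sided α = 0.01 → critical value z_{0.005} = 2.576.
Power = Φ(δ − 2.576) + Φ(−δ − 2.576) = Φ(0.567) + Φ(-5.719) = 0.7147 + 0.0000 = 0.7147.

Power ≈ 0.715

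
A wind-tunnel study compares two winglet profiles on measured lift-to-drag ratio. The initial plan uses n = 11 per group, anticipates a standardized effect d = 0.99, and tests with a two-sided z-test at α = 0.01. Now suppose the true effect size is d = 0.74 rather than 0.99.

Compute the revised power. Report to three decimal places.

With d = 0.74: δ = d·√(n/2) = 0.74 × √(11/2) = 1.7355. Critical value z_{0.005} = 2.576.
Revised power = Φ(δ − 2.576) + Φ(−δ − 2.576) = Φ(-0.840) + Φ(-4.311) = 0.2003 + 0.0000 = 0.2004.

Power ≈ 0.200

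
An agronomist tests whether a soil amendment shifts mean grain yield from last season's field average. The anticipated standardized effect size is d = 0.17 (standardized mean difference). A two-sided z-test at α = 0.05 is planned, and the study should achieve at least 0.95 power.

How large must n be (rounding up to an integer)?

Set Φ(δ − 1.960) = 0.95; then δ − 1.960 = Φ⁻¹(0.95) = 1.645, giving δ = 3.605.
(Ignoring the negligible lower-tail rejection probability gives the usual closed-form inversion.)
δ = d·√n ⇒ n = (δ/d)² = (3.605 / 0.17)² = 449.64.
Round up to the next whole unit.

n = 450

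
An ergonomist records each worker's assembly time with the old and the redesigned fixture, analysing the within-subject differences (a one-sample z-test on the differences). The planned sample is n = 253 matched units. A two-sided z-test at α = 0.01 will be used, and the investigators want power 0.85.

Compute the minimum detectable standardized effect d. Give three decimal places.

Need Φ(δ − 2.576) = 0.85, so δ = 2.576 + 1.036 = 3.612.
(The second rejection-region term Φ(−δ − z_{α/2}) is negligible and dropped.)
δ = d·√n ⇒ d = δ/√n = 3.612/√253 = 0.2271.

d ≈ 0.227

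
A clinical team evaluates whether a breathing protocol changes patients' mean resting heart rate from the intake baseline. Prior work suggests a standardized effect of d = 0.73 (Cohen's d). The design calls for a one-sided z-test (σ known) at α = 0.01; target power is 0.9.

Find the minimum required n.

For power 0.9 need Φ(δ − z_{0.01}) = 0.9, so δ = z_{0.01} + z_{0.10} = 2.326 + 1.282 = 3.608.
δ = d·√n ⇒ n = (δ/d)² = (3.608 / 0.73)² = 24.43.
Rounding up, n = 25.

n = 25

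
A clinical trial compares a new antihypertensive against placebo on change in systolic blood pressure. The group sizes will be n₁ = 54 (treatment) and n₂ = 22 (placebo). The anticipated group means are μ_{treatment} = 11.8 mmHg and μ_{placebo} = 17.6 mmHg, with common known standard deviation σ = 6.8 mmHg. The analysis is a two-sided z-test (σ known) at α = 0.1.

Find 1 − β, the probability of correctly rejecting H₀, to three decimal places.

Standardized effect: d = |μ_{treatment} − μ_{placebo}| / σ = |11.8 − 17.6| / 6.8 = 0.8529
Noncentrality parameter: δ = d / √(1/n₁ + 1/n₂) = 0.8529 / √(1/54 + 1/22) = 3.3723
Critical value for a two-sided test at α = 0.1: z_{α/2} = 1.645.
Power = Φ(δ − 1.645) + Φ(−δ − 1.645) = Φ(1.727) + Φ(-5.017) = 0.9580 + 0.0000 = 0.9580.

Power ≈ 0.958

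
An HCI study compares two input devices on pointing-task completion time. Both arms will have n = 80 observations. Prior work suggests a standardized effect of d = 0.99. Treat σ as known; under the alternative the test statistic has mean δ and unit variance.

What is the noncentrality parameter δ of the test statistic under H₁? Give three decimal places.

δ ≈ 6.261

δ = d·√(n/2) = 0.99 × √(80/2) = 6.2613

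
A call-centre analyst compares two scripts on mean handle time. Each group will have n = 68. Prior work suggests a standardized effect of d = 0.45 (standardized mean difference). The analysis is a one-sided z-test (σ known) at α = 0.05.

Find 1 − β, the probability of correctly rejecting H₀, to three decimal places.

Power ≈ 0.836

Noncentrality parameter: δ = d·√(n/2) = 0.45 × √(68/2) = 2.6239
Critical value for a one-sided test at α = 0.05: z_α = 1.645.
Power = P(Z > 1.645 − δ) = Φ(0.979) = 0.8362.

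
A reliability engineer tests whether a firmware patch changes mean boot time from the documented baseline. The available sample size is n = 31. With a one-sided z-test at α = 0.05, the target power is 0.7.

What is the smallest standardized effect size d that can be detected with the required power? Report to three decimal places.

d ≈ 0.390

Required noncentrality: δ = z_{0.05} + z_{0.30} = 1.645 + 0.524 = 2.169.
δ = d·√n ⇒ d = δ/√n = 2.169/√31 = 0.3896.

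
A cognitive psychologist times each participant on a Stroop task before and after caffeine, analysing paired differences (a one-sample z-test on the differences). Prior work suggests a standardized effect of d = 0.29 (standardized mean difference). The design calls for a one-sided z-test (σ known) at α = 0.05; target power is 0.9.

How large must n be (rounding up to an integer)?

For power 0.9 need Φ(δ − z_{0.05}) = 0.9, so δ = z_{0.05} + z_{0.10} = 1.645 + 1.282 = 2.926.
δ = d·√n ⇒ n = (δ/d)² = (2.926 / 0.29)² = 101.83.
Rounding up, n = 102.

n = 102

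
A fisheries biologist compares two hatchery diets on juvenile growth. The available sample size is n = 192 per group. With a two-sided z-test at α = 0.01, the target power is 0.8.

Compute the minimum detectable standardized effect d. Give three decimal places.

Required noncentrality: δ = z_{0.005} + z_{0.20} = 2.576 + 0.842 = 3.417.
(Lower-tail contribution to power is negligible for δ > 0.)
δ = d·√(n/2) ⇒ d = δ/√(n/2) = 3.417/√(192/2) = 0.3488.

d ≈ 0.349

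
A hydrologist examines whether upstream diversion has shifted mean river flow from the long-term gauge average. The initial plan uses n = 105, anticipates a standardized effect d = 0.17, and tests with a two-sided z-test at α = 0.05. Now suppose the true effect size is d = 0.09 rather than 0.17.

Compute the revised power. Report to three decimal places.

Power ≈ 0.152

With d = 0.09: δ = d·√n = 0.09 × √105 = 0.9222. Critical value z_{0.025} = 1.960.
Revised power = Φ(δ − 1.960) + Φ(−δ − 1.960) = Φ(-1.038) + Φ(-2.882) = 0.1497 + 0.0020 = 0.1517.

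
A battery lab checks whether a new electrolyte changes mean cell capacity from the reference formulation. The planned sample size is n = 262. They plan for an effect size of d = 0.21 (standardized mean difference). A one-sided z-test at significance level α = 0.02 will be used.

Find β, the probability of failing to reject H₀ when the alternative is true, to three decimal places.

Noncentrality parameter: δ = d·√n = 0.21 × √262 = 3.3991
One-sided α = 0.02 → critical value z_{0.02} = 2.054.
Power = Φ(δ − 2.054) = Φ(1.345) = 0.9108.
Type II error: β = 1 − power = 1 − 0.9108 = 0.0892.

β ≈ 0.089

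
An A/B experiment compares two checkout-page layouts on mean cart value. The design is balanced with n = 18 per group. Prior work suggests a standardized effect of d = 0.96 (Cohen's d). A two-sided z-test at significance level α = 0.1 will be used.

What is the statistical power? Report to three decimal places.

Power ≈ 0.892

Noncentrality parameter: λ = d·√(n/2) = 0.96 × √(18/2) = 2.8800
Critical value for a two-sided test at α = 0.1: z_{α/2} = 1.645.
Power = Φ(λ − 1.645) + Φ(−λ − 1.645) = Φ(1.235) + Φ(-4.525) = 0.8916 + 0.0000 = 0.8916.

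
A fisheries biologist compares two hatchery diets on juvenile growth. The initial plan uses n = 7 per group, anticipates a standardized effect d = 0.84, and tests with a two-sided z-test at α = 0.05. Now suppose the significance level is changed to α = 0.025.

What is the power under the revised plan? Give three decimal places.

δ = d·√(n/2) = 0.84 × √(7/2) = 1.5715 (unchanged). New critical value: z_{0.0125} = 2.241.
Revised power = Φ(δ − 2.241) + Φ(−δ − 2.241) = Φ(-0.670) + Φ(-3.813) = 0.2515 + 0.0001 = 0.2515.

Power ≈ 0.252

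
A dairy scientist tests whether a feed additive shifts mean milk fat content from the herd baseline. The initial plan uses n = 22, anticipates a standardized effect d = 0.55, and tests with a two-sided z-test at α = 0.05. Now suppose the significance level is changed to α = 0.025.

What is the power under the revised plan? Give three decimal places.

Power ≈ 0.632

δ = d·√n = 0.55 × √22 = 2.5797 (unchanged). New critical value: z_{0.0125} = 2.241.
Revised power = Φ(δ − 2.241) + Φ(−δ − 2.241) = Φ(0.338) + Φ(-4.821) = 0.6324 + 0.0000 = 0.6324.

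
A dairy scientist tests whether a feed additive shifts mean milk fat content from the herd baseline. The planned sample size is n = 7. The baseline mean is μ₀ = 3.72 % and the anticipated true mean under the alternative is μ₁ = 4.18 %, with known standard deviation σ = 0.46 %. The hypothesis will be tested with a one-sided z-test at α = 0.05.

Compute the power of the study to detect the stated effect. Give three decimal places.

Power ≈ 0.842

Standardized effect: d = |μ₁ − μ₀| / σ = |4.18 − 3.72| / 0.46 = 1.0000
Noncentrality parameter: δ = d·√n = 1.0000 × √7 = 2.6458
One-sided α = 0.05 → critical value z_{0.05} = 1.645.
Power = Φ(δ − 1.645) = Φ(1.001) = 0.8416.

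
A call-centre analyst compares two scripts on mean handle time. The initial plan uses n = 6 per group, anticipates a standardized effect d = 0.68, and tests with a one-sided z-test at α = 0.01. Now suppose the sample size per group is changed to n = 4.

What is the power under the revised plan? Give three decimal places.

Power ≈ 0.086

With n = 4 per group: δ = d·√(n/2) = 0.68 × √(4/2) = 0.9617. Critical value z_{0.01} = 2.326.
Revised power = Φ(δ − 2.326) = Φ(-1.365) = 0.0862.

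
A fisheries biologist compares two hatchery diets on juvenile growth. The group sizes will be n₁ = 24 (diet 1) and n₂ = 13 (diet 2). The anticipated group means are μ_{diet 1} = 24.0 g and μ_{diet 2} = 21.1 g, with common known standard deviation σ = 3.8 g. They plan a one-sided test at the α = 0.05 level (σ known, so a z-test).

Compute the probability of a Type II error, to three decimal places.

Standardized effect: d = |μ_{diet 1} − μ_{diet 2}| / σ = |24.0 − 21.1| / 3.8 = 0.7632
Noncentrality parameter: δ = d / √(1/n₁ + 1/n₂) = 0.7632 / √(1/24 + 1/13) = 2.2161
Critical value for a one-sided test at α = 0.05: z_α = 1.645.
Power = P(Z > 1.645 − δ) = Φ(0.571) = 0.7161.
Type II error: β = 1 − power = 1 − 0.7161 = 0.2839.

β ≈ 0.284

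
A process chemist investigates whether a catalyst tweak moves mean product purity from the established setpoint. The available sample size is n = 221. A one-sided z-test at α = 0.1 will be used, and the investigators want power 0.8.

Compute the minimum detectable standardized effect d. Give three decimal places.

d ≈ 0.143

Required noncentrality: δ = z_{0.1} + z_{0.20} = 1.282 + 0.842 = 2.123.
δ = d·√n ⇒ d = δ/√n = 2.123/√221 = 0.1428.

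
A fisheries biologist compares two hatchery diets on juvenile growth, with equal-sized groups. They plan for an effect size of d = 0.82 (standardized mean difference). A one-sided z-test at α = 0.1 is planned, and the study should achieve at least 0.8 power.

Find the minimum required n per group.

For power 0.8 need Φ(δ − z_{0.1}) = 0.8, so δ = z_{0.1} + z_{0.20} = 1.282 + 0.842 = 2.123.
δ = d·√(n/2) ⇒ n = 2(δ/d)² = 2 × (2.123 / 0.82)² = 13.41.
Rounding up, n = 14 per group.

n = 14 per group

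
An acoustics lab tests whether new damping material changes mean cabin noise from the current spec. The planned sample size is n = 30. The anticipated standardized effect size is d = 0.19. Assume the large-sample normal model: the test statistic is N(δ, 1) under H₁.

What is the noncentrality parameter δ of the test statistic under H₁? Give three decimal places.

δ ≈ 1.041

The noncentrality parameter scales effect size by the design's sample-size factor: δ = d·√n = 0.19 × √30 = 1.0407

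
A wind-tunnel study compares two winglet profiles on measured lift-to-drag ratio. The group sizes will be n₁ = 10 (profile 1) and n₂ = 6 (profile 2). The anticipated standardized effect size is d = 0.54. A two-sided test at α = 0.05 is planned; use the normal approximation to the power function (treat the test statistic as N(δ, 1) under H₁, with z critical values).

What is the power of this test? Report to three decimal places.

Power ≈ 0.182

Noncentrality parameter: λ = d / √(1/n₁ + 1/n₂) = 0.54 / √(1/10 + 1/6) = 1.0457
Two-sided α = 0.05 → critical value z_{0.025} = 1.960.
Power = Φ(λ − 1.960) + Φ(−λ − 1.960) = Φ(-0.914) + Φ(-3.006) = 0.1803 + 0.0013 = 0.1816.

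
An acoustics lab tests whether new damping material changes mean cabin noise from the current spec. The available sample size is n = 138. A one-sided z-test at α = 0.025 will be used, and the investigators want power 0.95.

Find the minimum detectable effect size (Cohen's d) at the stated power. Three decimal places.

d ≈ 0.307

Required noncentrality: δ = z_{0.025} + z_{0.05} = 1.960 + 1.645 = 3.605.
δ = d·√n ⇒ d = δ/√n = 3.605/√138 = 0.3069.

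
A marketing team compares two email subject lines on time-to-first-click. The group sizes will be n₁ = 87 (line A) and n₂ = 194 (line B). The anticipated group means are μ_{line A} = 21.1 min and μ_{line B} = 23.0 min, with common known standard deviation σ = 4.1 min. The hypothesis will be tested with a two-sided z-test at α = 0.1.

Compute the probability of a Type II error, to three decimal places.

Standardized effect: d = |μ_{line A} − μ_{line B}| / σ = |21.1 − 23.0| / 4.1 = 0.4634
Noncentrality parameter: δ = d / √(1/n₁ + 1/n₂) = 0.4634 / √(1/87 + 1/194) = 3.5915
Two-sided α = 0.1 → critical value z_{0.05} = 1.645.
Power = Φ(δ − 1.645) + Φ(−δ − 1.645) = Φ(1.947) + Φ(-5.236) = 0.9742 + 0.0000 = 0.9742.
Type II error: β = 1 − power = 1 − 0.9742 = 0.0258.

β ≈ 0.026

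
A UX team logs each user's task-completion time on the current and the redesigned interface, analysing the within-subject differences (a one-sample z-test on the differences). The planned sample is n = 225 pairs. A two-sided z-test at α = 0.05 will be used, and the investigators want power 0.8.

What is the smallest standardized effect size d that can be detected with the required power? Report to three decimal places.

Need Φ(δ − 1.960) = 0.8, so δ = 1.960 + 0.842 = 2.802.
(The second rejection-region term Φ(−δ − z_{α/2}) is negligible and dropped.)
δ = d·√n ⇒ d = δ/√n = 2.802/√225 = 0.1868.

d ≈ 0.187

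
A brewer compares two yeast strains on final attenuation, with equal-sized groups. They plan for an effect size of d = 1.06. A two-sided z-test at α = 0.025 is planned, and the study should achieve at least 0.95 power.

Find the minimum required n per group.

n = 27 per group

Set Φ(δ − 2.241) = 0.95; then δ − 2.241 = Φ⁻¹(0.95) = 1.645, giving δ = 3.886.
(The Φ(−δ − z_{α/2}) term is vanishingly small for δ > 0 and is dropped in the standard sample-size formula.)
δ = d·√(n/2) ⇒ n = 2(δ/d)² = 2 × (3.886 / 1.06)² = 26.88.
Rounding up, n = 27 per group.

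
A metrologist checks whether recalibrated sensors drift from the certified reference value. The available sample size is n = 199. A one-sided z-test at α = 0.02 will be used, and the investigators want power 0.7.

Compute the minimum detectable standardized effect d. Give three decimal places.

d ≈ 0.183

Need Φ(δ − 2.054) = 0.7, so δ = 2.054 + 0.524 = 2.578.
δ = d·√n ⇒ d = δ/√n = 2.578/√199 = 0.1828.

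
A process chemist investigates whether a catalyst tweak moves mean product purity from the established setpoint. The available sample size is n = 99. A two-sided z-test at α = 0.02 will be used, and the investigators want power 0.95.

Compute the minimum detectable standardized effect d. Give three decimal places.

Required noncentrality: δ = z_{0.01} + z_{0.05} = 2.326 + 1.645 = 3.971.
(The second rejection-region term Φ(−δ − z_{α/2}) is negligible and dropped.)
δ = d·√n ⇒ d = δ/√n = 3.971/√99 = 0.3991.

d ≈ 0.399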